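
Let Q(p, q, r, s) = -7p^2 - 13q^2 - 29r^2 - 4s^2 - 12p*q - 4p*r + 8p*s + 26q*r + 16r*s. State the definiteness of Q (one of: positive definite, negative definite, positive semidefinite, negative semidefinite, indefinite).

Write A = [[-7, -6, -2, 4], [-6, -13, 13, 0], [-2, 13, -29, 8], [4, 0, 8, -4]].
Applying the same elementary operations to the rows and columns of A produces a congruent diagonal matrix with entries -7, -55/7, -48/55, 0.
Counting signs: 3 negative, 1 zero.
Hence Q is negative semidefinite.

negative semidefinite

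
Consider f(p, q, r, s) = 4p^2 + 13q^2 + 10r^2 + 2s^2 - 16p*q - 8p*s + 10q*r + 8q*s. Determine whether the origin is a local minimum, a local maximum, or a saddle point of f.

saddle point

The Hessian at the origin is H = [[8, -16, 0, -8], [-16, 26, 10, 8], [0, 10, 20, 0], [-8, 8, 0, 4]].
Congruent diagonalization of H (simultaneous row and column reduction) yields pivots 8, -6, 110/3, 20/11.
That gives 3 positive, 1 negative pivots.
H is indefinite, so the origin is a saddle point.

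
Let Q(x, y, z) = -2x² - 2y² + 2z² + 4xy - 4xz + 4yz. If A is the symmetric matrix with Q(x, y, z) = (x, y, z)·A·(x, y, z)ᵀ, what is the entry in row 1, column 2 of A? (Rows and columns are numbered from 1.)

2

The coefficient of x·y in Q is 4. For a symmetric A this equals A[1,2] + A[2,1] = 2·A[1,2].
So A[1,2] = 4/2 = 2.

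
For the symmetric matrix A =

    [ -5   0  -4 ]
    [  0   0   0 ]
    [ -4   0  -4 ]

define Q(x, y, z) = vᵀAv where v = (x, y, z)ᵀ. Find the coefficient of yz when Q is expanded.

0

The coefficient of yz is A[2,3] + A[3,2] = 2·0 = 0.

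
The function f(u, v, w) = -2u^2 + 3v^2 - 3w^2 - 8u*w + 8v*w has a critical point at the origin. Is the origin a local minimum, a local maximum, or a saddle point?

The Hessian at the origin is H = [[-4, 0, -8], [0, 6, 8], [-8, 8, -6]].
Congruent diagonalization of H (simultaneous row and column reduction) yields pivots -4, 6, -2/3.
So there are 1 positive, 2 negative pivots.
H is indefinite, so the origin is a saddle point.

saddle point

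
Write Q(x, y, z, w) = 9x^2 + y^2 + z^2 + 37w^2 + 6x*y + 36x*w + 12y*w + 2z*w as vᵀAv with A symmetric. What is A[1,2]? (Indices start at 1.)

The coefficient of x·y in Q is 6. For a symmetric A this equals A[1,2] + A[2,1] = 2·A[1,2].
So A[1,2] = 6/2 = 3.

3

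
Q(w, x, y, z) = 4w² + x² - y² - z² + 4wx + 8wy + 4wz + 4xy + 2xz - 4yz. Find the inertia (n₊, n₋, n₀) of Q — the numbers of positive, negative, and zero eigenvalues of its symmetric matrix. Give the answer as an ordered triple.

(2, 1, 1)

The symmetric matrix is A = [[4, 2, 4, 2], [2, 1, 2, 1], [4, 2, -1, -2], [2, 1, -2, -1]].
Applying the same elementary operations to the rows and columns of A produces a congruent diagonal matrix with entries 4, 0, -5, 6/5.
Counting signs: 2 positive, 1 negative, 1 zero.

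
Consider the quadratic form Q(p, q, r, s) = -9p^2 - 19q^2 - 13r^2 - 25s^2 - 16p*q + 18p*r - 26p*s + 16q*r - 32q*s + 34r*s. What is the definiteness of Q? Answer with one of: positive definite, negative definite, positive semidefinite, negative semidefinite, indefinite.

Write A = [[-9, -8, 9, -13], [-8, -19, 8, -16], [9, 8, -13, 17], [-13, -16, 17, -25]].
Congruent diagonalization of A (simultaneous row and column reduction) yields pivots -9, -107/9, -4, -60/107.
So there are 4 negative pivots.
Hence Q is negative definite.

negative definite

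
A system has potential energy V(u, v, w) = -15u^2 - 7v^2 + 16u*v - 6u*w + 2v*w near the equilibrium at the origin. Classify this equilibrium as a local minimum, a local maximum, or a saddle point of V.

saddle point

The Hessian at the origin is H = [[-30, 16, -6], [16, -14, 2], [-6, 2, 0]].
Congruent diagonalization of H (simultaneous row and column reduction) yields pivots -30, -82/15, 60/41.
So there are 1 positive, 2 negative pivots.
H is indefinite, so the origin is a saddle point.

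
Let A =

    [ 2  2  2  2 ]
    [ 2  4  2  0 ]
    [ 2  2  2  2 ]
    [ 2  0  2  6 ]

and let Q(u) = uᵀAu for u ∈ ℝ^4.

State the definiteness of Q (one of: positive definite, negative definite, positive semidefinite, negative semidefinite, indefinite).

positive semidefinite

Applying the same elementary operations to the rows and columns of A produces a congruent diagonal matrix with entries 2, 2, 0, 2.
Counting signs: 3 positive, 1 zero.
Hence Q is positive semidefinite.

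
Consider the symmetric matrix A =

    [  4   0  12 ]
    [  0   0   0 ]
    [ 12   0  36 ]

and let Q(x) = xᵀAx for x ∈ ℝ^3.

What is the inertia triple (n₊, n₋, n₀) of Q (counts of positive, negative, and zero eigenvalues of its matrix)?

Row-reducing A symmetrically gives the diagonal entries 4, 0, 0.
That gives 1 positive, 2 zero pivots.

(1, 0, 2)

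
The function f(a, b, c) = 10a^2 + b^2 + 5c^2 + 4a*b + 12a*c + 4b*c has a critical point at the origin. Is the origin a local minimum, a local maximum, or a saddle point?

local minimum

The Hessian at the origin is H = [[20, 4, 12], [4, 2, 4], [12, 4, 10]].
Symmetric row and column elimination reduces H to a congruent diagonal form with pivots 20, 6/5, 2/3.
That gives 3 positive pivots.
H is positive definite, so the origin is a strict local minimum.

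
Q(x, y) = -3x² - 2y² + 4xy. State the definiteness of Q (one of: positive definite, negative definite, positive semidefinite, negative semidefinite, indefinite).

The associated matrix is A = [[-3, 2], [2, -2]].
Symmetric row and column elimination reduces A to a congruent diagonal form with pivots -3, -2/3.
That gives 2 negative pivots.
Hence Q is negative definite.

negative definite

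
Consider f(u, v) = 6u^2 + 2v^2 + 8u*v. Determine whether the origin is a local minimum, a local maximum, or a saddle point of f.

The Hessian at the origin is H = [[12, 8], [8, 4]].
det H = 12·4 − (8)² = -16 < 0, so H is indefinite.
Therefore the origin is a saddle point.

saddle point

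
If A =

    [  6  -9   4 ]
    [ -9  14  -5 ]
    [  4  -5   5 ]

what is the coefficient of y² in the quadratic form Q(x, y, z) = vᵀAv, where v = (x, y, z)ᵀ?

The coefficient of y² is the diagonal entry A[2,2] = 14.

14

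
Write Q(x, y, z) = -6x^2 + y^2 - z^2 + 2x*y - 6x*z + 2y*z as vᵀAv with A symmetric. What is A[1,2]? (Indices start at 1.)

1

The coefficient of x·y in Q is 2. For a symmetric A this equals A[1,2] + A[2,1] = 2·A[1,2].
So A[1,2] = 2/2 = 1.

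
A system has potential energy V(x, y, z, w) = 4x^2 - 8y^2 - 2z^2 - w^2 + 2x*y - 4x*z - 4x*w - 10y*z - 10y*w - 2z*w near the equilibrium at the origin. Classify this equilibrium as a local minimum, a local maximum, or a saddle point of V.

saddle point

The Hessian at the origin is H = [[8, 2, -4, -4], [2, -16, -10, -10], [-4, -10, -4, -2], [-4, -10, -2, -2]].
Symmetric row and column elimination reduces H to a congruent diagonal form with pivots 8, -33/2, -12/11, 5/3.
So there are 2 positive, 2 negative pivots.
H is indefinite, so the origin is a saddle point.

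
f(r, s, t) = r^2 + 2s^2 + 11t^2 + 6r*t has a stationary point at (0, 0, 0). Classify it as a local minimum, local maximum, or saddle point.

The Hessian at the origin is H = [[2, 0, 6], [0, 4, 0], [6, 0, 22]].
Symmetric row and column elimination reduces H to a congruent diagonal form with pivots 2, 4, 4.
Counting signs: 3 positive.
H is positive definite, so the origin is a strict local minimum.

local minimum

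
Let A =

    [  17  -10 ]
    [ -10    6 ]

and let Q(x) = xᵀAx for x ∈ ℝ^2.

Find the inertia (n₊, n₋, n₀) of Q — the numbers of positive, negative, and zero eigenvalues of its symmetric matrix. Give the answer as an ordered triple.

(2, 0, 0)

Row-reducing A symmetrically gives the diagonal entries 17, 2/17.
Counting signs: 2 positive.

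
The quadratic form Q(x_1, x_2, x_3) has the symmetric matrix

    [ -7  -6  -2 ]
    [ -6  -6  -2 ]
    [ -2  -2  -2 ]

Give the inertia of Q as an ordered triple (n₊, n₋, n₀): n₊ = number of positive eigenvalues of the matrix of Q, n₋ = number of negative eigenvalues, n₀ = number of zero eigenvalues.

An LDLᵀ factorisation of A has diagonal entries -7, -6/7, -4/3.
Counting signs: 3 negative.

(0, 3, 0)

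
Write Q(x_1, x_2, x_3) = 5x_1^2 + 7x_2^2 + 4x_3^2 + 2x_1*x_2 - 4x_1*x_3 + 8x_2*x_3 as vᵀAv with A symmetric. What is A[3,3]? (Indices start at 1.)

The coefficient of x_3^2 in Q is 4, and that is exactly A[3,3].

4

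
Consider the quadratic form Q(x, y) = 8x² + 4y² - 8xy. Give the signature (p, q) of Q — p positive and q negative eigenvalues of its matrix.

The associated matrix is A = [[8, -4], [-4, 4]].
An LDLᵀ factorisation of A has diagonal entries 8, 2.
Counting signs: 2 positive.

(2, 0)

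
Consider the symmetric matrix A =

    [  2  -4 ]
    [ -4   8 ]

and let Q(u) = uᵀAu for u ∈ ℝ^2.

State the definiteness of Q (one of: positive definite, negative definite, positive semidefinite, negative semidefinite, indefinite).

positive semidefinite

Applying the same elementary operations to the rows and columns of A produces a congruent diagonal matrix with entries 2, 0.
Counting signs: 1 positive, 1 zero.
Hence Q is positive semidefinite.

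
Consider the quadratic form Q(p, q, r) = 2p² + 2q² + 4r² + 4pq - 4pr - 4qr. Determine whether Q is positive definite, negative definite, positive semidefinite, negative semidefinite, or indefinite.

positive semidefinite

The associated matrix is A = [[2, 2, -2], [2, 2, -2], [-2, -2, 4]].
Row-reducing A symmetrically gives the diagonal entries 2, 0, 2.
That gives 2 positive, 1 zero pivots.
Hence Q is positive semidefinite.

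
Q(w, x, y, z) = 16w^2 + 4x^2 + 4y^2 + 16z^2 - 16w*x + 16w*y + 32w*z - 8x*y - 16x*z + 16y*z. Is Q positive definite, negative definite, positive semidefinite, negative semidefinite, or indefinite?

positive semidefinite

The associated matrix is A = [[16, -8, 8, 16], [-8, 4, -4, -8], [8, -4, 4, 8], [16, -8, 8, 16]].
Symmetric row and column elimination reduces A to a congruent diagonal form with pivots 16, 0, 0, 0.
So there are 1 positive, 3 zero pivots.
Hence Q is positive semidefinite.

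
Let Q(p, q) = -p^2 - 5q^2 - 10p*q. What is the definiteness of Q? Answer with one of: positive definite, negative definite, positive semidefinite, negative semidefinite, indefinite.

indefinite

The symmetric matrix of Q is [[-1, -5], [-5, -5]].
For the 2×2 matrix [[-1, -5], [-5, -5]]: det = -1·-5 − (-5)² = -20, trace = -6.
det < 0 so the eigenvalues have opposite signs; the form is indefinite.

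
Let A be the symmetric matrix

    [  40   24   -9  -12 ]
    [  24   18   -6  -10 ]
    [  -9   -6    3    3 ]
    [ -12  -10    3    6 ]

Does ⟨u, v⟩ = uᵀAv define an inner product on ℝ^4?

yes

Leading principal minors: Δ_1 = 40, Δ_2 = 144, Δ_3 = 126, Δ_4 = 24.
All leading principal minors are positive, so by Sylvester's criterion Q is positive definite.
⟨·,·⟩ is an inner product exactly when A is positive definite.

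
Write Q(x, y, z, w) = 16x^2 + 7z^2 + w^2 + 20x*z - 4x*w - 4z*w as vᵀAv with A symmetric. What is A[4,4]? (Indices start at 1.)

1

The coefficient of w^2 in Q is 1, and that is exactly A[4,4].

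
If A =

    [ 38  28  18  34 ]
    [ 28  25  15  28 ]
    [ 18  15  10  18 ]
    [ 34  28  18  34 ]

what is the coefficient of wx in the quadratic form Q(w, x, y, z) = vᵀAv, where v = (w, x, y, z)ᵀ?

56

The coefficient of wx is A[1,2] + A[2,1] = 2·28 = 56.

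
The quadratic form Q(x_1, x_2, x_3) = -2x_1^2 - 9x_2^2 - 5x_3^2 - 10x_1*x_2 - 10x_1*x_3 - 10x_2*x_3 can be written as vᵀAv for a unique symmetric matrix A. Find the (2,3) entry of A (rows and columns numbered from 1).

-5

The coefficient of x_2·x_3 in Q is -10. For a symmetric A this equals A[2,3] + A[3,2] = 2·A[2,3].
So A[2,3] = -10/2 = -5.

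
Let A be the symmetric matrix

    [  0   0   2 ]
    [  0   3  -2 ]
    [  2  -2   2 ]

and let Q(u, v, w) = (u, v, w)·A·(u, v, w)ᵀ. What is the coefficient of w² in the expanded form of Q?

The coefficient of w² is the diagonal entry A[3,3] = 2.

2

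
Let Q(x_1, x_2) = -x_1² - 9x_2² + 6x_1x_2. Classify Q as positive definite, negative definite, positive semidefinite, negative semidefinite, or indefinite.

The symmetric matrix of Q is [[-1, 3], [3, -9]].
For the 2×2 matrix [[-1, 3], [3, -9]]: det = -1·-9 − (3)² = 0, trace = -10.
det = 0 so one eigenvalue is zero; the form is semidefinite with the sign of the trace.

negative semidefinite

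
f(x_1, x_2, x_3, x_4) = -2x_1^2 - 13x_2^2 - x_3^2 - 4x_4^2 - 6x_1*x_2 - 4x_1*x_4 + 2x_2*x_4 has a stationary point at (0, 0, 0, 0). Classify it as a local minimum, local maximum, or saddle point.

The Hessian at the origin is H = [[-4, -6, 0, -4], [-6, -26, 0, 2], [0, 0, -2, 0], [-4, 2, 0, -8]].
Congruent diagonalization of H (simultaneous row and column reduction) yields pivots -4, -17, -2, -4/17.
That gives 4 negative pivots.
H is negative definite, so the origin is a strict local maximum.

local maximum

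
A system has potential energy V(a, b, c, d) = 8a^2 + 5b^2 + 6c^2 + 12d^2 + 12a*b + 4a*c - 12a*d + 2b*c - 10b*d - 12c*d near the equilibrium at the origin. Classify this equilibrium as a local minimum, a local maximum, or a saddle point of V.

The Hessian at the origin is H = [[16, 12, 4, -12], [12, 10, 2, -10], [4, 2, 12, -12], [-12, -10, -12, 24]].
Congruent diagonalization of H (simultaneous row and column reduction) yields pivots 16, 1, 10, 4.
Counting signs: 4 positive.
H is positive definite, so the origin is a strict local minimum.

local minimum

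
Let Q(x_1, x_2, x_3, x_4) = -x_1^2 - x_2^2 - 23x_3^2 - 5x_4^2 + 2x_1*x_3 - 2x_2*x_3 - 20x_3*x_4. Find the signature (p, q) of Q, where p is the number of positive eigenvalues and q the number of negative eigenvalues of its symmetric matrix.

The associated matrix is A = [[-1, 0, 1, 0], [0, -1, -1, 0], [1, -1, -23, -10], [0, 0, -10, -5]].
Congruent diagonalization of A (simultaneous row and column reduction) yields pivots -1, -1, -21, -5/21.
So there are 4 negative pivots.

(0, 4)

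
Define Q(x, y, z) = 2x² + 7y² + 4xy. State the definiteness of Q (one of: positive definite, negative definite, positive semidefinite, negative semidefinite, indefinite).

positive semidefinite

The associated matrix is A = [[2, 2, 0], [2, 7, 0], [0, 0, 0]].
Applying the same elementary operations to the rows and columns of A produces a congruent diagonal matrix with entries 2, 5, 0.
That gives 2 positive, 1 zero pivots.
Hence Q is positive semidefinite.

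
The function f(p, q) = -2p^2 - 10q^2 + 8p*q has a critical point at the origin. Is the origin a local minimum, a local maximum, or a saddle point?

The Hessian at the origin is H = [[-4, 8], [8, -20]].
det H = -4·-20 − (8)² = 16 > 0 and H[1,1] = -4 < 0, so H is negative definite.
Therefore the origin is a local maximum.

local maximum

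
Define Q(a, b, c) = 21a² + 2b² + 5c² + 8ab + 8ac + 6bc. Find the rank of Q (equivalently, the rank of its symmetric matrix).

3

Write A = [[21, 4, 4], [4, 2, 3], [4, 3, 5]].
Row-reducing A symmetrically gives the diagonal entries 21, 26/21, 5/26.
That gives 3 positive pivots.
The rank is the number of nonzero pivots: 3.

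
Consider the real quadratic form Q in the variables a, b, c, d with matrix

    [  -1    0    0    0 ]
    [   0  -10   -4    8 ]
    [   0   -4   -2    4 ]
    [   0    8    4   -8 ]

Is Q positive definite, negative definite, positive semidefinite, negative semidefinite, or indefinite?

Row-reducing A symmetrically gives the diagonal entries -1, -10, -2/5, 0.
That gives 3 negative, 1 zero pivots.
Hence Q is negative semidefinite.

negative semidefinite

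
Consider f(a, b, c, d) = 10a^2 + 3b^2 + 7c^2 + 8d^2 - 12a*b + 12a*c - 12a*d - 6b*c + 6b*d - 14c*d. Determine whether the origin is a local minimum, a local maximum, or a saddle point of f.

saddle point

The Hessian at the origin is H = [[20, -12, 12, -12], [-12, 6, -6, 6], [12, -6, 14, -14], [-12, 6, -14, 16]].
Congruent diagonalization of H (simultaneous row and column reduction) yields pivots 20, -6/5, 8, 2.
Counting signs: 3 positive, 1 negative.
H is indefinite, so the origin is a saddle point.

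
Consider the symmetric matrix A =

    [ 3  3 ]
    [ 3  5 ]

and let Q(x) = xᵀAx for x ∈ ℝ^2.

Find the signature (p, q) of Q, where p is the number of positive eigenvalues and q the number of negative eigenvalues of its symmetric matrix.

(2, 0)

An LDLᵀ factorisation of A has diagonal entries 3, 2.
So there are 2 positive pivots.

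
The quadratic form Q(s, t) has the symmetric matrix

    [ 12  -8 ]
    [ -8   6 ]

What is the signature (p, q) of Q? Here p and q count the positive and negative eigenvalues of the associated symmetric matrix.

Symmetric row and column elimination reduces A to a congruent diagonal form with pivots 12, 2/3.
That gives 2 positive pivots.

(2, 0)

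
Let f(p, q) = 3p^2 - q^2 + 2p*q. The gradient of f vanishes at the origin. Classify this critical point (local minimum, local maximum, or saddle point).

saddle point

The Hessian at the origin is H = [[6, 2], [2, -2]].
det H = 6·-2 − (2)² = -16 < 0, so H is indefinite.
Therefore the origin is a saddle point.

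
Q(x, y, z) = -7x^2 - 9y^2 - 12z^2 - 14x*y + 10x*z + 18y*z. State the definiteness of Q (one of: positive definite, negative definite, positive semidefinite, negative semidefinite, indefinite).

The symmetric matrix of Q is A = [[-7, -7, 5], [-7, -9, 9], [5, 9, -12]].
Leading principal minors: Δ_1 = -7, Δ_2 = 14, Δ_3 = -6.
The signs alternate starting with Δ_1 < 0, so by Sylvester's criterion Q is negative definite.

negative definite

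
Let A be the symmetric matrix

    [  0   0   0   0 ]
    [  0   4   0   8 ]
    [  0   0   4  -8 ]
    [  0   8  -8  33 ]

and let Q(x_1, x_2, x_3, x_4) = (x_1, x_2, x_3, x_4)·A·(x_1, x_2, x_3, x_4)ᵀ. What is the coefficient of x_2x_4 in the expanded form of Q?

16

The coefficient of x_2x_4 is A[2,4] + A[4,2] = 2·8 = 16.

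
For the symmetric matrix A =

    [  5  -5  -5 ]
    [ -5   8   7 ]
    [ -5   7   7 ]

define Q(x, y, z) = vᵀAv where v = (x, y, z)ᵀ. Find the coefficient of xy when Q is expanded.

The coefficient of xy is A[1,2] + A[2,1] = 2·(-5) = -10.

-10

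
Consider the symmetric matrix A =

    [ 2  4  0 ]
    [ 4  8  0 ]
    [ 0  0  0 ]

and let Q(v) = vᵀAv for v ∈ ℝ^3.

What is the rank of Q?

1

Congruent diagonalization of A (simultaneous row and column reduction) yields pivots 2, 0, 0.
That gives 1 positive, 2 zero pivots.
The rank is the number of nonzero pivots: 1.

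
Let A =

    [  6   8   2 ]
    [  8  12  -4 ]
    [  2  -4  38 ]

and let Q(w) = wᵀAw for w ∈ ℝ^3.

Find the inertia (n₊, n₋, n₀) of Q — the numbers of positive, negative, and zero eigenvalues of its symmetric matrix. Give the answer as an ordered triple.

Row-reducing A symmetrically gives the diagonal entries 6, 4/3, 4.
Counting signs: 3 positive.

(3, 0, 0)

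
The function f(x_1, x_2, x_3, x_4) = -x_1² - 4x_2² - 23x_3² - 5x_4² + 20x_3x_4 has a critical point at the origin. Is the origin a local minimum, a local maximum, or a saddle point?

The Hessian at the origin is H = [[-2, 0, 0, 0], [0, -8, 0, 0], [0, 0, -46, 20], [0, 0, 20, -10]].
An LDLᵀ factorisation of H has diagonal entries -2, -8, -46, -30/23.
So there are 4 negative pivots.
H is negative definite, so the origin is a strict local maximum.

local maximum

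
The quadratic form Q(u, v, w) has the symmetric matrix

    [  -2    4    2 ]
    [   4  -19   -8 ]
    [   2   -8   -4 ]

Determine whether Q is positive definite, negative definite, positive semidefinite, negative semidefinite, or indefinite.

negative definite

Leading principal minors: Δ_1 = -2, Δ_2 = 22, Δ_3 = -12.
The signs alternate starting with Δ_1 < 0, so by Sylvester's criterion Q is negative definite.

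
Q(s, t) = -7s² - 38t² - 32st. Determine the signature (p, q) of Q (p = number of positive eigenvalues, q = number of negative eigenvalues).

(0, 2)

The associated matrix is A = [[-7, -16], [-16, -38]].
Row-reducing A symmetrically gives the diagonal entries -7, -10/7.
Counting signs: 2 negative.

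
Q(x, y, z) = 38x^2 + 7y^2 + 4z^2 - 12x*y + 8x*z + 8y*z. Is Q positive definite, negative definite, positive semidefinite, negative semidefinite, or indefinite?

positive definite

Write A = [[38, -6, 4], [-6, 7, 4], [4, 4, 4]].
Congruent diagonalization of A (simultaneous row and column reduction) yields pivots 38, 115/19, 4/115.
So there are 3 positive pivots.
Hence Q is positive definite.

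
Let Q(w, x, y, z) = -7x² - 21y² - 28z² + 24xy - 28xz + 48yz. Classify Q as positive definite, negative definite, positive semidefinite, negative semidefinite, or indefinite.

negative semidefinite

The symmetric matrix is A = [[0, 0, 0, 0], [0, -7, 12, -14], [0, 12, -21, 24], [0, -14, 24, -28]].
Symmetric row and column elimination reduces A to a congruent diagonal form with pivots 0, -7, -3/7, 0.
So there are 2 negative, 2 zero pivots.
Hence Q is negative semidefinite.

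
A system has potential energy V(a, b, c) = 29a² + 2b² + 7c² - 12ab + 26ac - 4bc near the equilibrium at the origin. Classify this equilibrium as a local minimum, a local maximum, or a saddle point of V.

The Hessian at the origin is H = [[58, -12, 26], [-12, 4, -4], [26, -4, 14]].
Congruent diagonalization of H (simultaneous row and column reduction) yields pivots 58, 44/29, 12/11.
So there are 3 positive pivots.
H is positive definite, so the origin is a strict local minimum.

local minimum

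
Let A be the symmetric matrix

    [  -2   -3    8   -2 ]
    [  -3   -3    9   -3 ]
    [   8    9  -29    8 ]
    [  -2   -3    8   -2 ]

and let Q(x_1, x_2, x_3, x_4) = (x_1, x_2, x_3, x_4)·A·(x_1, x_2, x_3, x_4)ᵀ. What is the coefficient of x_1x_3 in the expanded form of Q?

The coefficient of x_1x_3 is A[1,3] + A[3,1] = 2·8 = 16.

16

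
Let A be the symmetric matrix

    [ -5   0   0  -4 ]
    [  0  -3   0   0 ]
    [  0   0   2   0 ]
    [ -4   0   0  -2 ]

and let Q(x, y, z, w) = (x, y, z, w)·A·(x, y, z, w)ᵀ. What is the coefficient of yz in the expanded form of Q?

0

The coefficient of yz is A[2,3] + A[3,2] = 2·0 = 0.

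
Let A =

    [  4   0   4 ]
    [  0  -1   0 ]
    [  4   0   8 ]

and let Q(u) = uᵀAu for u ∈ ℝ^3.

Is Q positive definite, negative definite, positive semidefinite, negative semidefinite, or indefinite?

Congruent diagonalization of A (simultaneous row and column reduction) yields pivots 4, -1, 4.
So there are 2 positive, 1 negative pivots.
Hence Q is indefinite.

indefinite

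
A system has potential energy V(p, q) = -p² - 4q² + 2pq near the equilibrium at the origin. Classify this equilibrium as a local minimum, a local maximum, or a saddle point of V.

local maximum

The Hessian at the origin is H = [[-2, 2], [2, -8]].
det H = -2·-8 − (2)² = 12 > 0 and H[1,1] = -2 < 0, so H is negative definite.
Therefore the origin is a local maximum.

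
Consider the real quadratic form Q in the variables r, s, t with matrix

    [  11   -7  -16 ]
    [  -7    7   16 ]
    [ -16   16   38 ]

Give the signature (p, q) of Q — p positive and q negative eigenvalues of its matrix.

(3, 0)

Symmetric row and column elimination reduces A to a congruent diagonal form with pivots 11, 28/11, 10/7.
So there are 3 positive pivots.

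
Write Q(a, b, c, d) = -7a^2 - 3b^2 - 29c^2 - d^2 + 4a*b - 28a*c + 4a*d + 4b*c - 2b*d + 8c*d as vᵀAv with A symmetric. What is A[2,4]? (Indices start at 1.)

-1

The coefficient of b·d in Q is -2. For a symmetric A this equals A[2,4] + A[4,2] = 2·A[2,4].
So A[2,4] = -2/2 = -1.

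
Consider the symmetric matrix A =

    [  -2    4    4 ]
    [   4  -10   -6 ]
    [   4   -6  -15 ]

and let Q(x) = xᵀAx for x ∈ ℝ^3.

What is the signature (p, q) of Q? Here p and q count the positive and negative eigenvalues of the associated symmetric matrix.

(0, 3)

Applying the same elementary operations to the rows and columns of A produces a congruent diagonal matrix with entries -2, -2, -5.
That gives 3 negative pivots.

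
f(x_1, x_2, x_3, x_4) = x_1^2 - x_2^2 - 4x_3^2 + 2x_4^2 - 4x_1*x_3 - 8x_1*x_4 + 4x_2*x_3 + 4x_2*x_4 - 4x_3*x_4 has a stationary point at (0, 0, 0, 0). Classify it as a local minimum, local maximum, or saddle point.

The Hessian at the origin is H = [[2, 0, -4, -8], [0, -2, 4, 4], [-4, 4, -8, -4], [-8, 4, -4, 4]].
Symmetric row and column elimination reduces H to a congruent diagonal form with pivots 2, -2, -8, -2.
Counting signs: 1 positive, 3 negative.
H is indefinite, so the origin is a saddle point.

saddle point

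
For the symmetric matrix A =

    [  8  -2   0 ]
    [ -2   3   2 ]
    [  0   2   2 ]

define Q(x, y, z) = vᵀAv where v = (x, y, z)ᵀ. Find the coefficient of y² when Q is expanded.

3

The coefficient of y² is the diagonal entry A[2,2] = 3.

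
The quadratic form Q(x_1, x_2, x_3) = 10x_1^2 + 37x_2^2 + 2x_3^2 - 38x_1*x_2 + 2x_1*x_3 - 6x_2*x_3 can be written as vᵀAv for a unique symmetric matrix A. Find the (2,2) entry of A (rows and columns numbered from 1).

37

The coefficient of x_2^2 in Q is 37, and that is exactly A[2,2].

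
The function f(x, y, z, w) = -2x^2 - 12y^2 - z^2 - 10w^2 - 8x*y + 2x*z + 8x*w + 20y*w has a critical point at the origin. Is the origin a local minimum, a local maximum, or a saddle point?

The Hessian at the origin is H = [[-4, -8, 2, 8], [-8, -24, 0, 20], [2, 0, -2, 0], [8, 20, 0, -20]].
Row-reducing H symmetrically gives the diagonal entries -4, -8, 1, -6.
That gives 1 positive, 3 negative pivots.
H is indefinite, so the origin is a saddle point.

saddle point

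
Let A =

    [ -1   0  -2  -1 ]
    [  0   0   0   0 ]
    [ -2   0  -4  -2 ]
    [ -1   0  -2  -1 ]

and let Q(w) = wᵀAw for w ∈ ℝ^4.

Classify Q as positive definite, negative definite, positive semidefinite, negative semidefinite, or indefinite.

negative semidefinite

Congruent diagonalization of A (simultaneous row and column reduction) yields pivots -1, 0, 0, 0.
So there are 1 negative, 3 zero pivots.
Hence Q is negative semidefinite.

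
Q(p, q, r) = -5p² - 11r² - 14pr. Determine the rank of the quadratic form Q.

2

The associated matrix is A = [[-5, 0, -7], [0, 0, 0], [-7, 0, -11]].
Congruent diagonalization of A (simultaneous row and column reduction) yields pivots -5, 0, -6/5.
That gives 2 negative, 1 zero pivots.
The rank is the number of nonzero pivots: 2.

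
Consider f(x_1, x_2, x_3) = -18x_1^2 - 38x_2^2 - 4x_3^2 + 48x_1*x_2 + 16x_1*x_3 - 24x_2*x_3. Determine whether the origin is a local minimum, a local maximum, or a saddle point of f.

The Hessian at the origin is H = [[-36, 48, 16], [48, -76, -24], [16, -24, -8]].
Congruent diagonalization of H (simultaneous row and column reduction) yields pivots -36, -12, -8/27.
So there are 3 negative pivots.
H is negative definite, so the origin is a strict local maximum.

local maximum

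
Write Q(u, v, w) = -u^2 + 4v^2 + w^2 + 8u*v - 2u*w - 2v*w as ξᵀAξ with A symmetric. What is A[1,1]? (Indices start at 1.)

-1

The coefficient of u^2 in Q is -1, and that is exactly A[1,1].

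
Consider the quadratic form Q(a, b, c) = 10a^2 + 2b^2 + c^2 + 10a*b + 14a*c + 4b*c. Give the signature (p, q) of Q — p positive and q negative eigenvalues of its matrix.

(2, 1)

The associated matrix is A = [[10, 5, 7], [5, 2, 2], [7, 2, 1]].
Applying the same elementary operations to the rows and columns of A produces a congruent diagonal matrix with entries 10, -1/2, 3/5.
That gives 2 positive, 1 negative pivots.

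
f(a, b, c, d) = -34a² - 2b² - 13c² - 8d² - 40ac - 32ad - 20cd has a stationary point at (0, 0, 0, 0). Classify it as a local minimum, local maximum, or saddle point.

The Hessian at the origin is H = [[-68, 0, -40, -32], [0, -4, 0, 0], [-40, 0, -26, -20], [-32, 0, -20, -16]].
Congruent diagonalization of H (simultaneous row and column reduction) yields pivots -68, -4, -42/17, -8/21.
So there are 4 negative pivots.
H is negative definite, so the origin is a strict local maximum.

local maximum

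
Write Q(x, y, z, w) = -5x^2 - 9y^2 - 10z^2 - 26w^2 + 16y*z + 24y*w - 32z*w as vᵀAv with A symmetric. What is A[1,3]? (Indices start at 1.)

0

The coefficient of x·z in Q is 0. For a symmetric A this equals A[1,3] + A[3,1] = 2·A[1,3].
So A[1,3] = 0/2 = 0.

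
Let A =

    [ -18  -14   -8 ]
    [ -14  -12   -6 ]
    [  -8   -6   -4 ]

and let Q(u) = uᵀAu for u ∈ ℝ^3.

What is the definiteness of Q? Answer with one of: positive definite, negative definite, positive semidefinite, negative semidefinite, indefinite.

An LDLᵀ factorisation of A has diagonal entries -18, -10/9, -2/5.
So there are 3 negative pivots.
Hence Q is negative definite.

negative definite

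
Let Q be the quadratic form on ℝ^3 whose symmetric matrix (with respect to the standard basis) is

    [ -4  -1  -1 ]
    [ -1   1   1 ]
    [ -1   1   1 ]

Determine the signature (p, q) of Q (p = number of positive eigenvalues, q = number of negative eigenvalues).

Congruent diagonalization of A (simultaneous row and column reduction) yields pivots -4, 5/4, 0.
That gives 1 positive, 1 negative, 1 zero pivots.

(1, 1)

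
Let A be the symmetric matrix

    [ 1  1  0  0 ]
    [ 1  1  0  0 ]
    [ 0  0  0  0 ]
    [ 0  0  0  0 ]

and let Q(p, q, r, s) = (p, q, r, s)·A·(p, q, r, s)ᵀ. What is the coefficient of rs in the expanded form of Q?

0

The coefficient of rs is A[3,4] + A[4,3] = 2·0 = 0.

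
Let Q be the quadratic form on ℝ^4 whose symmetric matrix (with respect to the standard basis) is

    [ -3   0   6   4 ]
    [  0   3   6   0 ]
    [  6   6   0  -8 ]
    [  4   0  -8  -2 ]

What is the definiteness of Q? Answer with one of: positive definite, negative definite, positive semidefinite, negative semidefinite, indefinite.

Row-reducing A symmetrically gives the diagonal entries -3, 3, 0, 10/3.
Counting signs: 2 positive, 1 negative, 1 zero.
Hence Q is indefinite.

indefinite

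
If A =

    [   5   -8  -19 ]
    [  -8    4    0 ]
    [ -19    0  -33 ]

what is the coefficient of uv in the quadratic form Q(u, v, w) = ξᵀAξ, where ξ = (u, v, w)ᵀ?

-16

The coefficient of uv is A[1,2] + A[2,1] = 2·(-8) = -16.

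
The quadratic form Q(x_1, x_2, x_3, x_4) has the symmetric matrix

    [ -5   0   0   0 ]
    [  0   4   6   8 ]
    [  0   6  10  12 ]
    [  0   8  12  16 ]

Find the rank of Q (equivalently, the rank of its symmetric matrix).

Applying the same elementary operations to the rows and columns of A produces a congruent diagonal matrix with entries -5, 4, 1, 0.
That gives 2 positive, 1 negative, 1 zero pivots.
The rank is the number of nonzero pivots: 3.

3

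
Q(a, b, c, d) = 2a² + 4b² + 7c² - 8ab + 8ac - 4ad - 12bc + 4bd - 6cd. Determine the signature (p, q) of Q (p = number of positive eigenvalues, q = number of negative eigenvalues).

The associated matrix is A = [[2, -4, 4, -2], [-4, 4, -6, 2], [4, -6, 7, -3], [-2, 2, -3, 0]].
Congruent diagonalization of A (simultaneous row and column reduction) yields pivots 2, -4, 0, -1.
Counting signs: 1 positive, 2 negative, 1 zero.

(1, 2)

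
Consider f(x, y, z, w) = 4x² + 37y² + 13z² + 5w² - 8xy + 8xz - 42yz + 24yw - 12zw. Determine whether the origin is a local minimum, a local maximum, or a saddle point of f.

local minimum

The Hessian at the origin is H = [[8, -8, 8, 0], [-8, 74, -42, 24], [8, -42, 26, -12], [0, 24, -12, 10]].
An LDLᵀ factorisation of H has diagonal entries 8, 66, 16/33, 1.
So there are 4 positive pivots.
H is positive definite, so the origin is a strict local minimum.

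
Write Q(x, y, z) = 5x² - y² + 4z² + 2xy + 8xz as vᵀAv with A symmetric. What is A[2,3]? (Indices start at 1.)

0

The coefficient of y·z in Q is 0. For a symmetric A this equals A[2,3] + A[3,2] = 2·A[2,3].
So A[2,3] = 0/2 = 0.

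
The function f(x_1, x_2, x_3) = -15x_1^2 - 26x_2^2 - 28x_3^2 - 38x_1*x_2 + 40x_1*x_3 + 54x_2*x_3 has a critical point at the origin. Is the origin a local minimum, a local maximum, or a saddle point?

saddle point

The Hessian at the origin is H = [[-30, -38, 40], [-38, -52, 54], [40, 54, -56]].
Row-reducing H symmetrically gives the diagonal entries -30, -58/15, 6/29.
So there are 1 positive, 2 negative pivots.
H is indefinite, so the origin is a saddle point.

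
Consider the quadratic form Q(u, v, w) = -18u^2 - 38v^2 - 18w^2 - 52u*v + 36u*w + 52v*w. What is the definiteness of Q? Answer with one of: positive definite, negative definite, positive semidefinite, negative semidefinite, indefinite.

Write A = [[-18, -26, 18], [-26, -38, 26], [18, 26, -18]].
Symmetric row and column elimination reduces A to a congruent diagonal form with pivots -18, -4/9, 0.
That gives 2 negative, 1 zero pivots.
Hence Q is negative semidefinite.

negative semidefinite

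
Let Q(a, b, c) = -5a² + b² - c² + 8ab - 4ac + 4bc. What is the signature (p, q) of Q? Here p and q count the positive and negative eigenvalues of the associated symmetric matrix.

(1, 2)

The symmetric matrix is A = [[-5, 4, -2], [4, 1, 2], [-2, 2, -1]].
Symmetric row and column elimination reduces A to a congruent diagonal form with pivots -5, 21/5, -5/21.
So there are 1 positive, 2 negative pivots.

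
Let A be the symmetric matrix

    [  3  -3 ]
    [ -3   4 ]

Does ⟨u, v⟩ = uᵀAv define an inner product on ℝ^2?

For the 2×2 matrix [[3, -3], [-3, 4]]: det = 3·4 − (-3)² = 3, trace = 7.
det > 0 so both eigenvalues share the sign of the trace; trace = 7 > 0 ⇒ both positive.
⟨·,·⟩ is an inner product exactly when A is positive definite.

yes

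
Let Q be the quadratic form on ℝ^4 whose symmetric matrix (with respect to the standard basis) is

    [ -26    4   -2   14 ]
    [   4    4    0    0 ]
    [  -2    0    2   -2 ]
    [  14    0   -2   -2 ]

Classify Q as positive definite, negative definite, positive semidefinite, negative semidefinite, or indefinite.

indefinite

Congruent diagonalization of A (simultaneous row and column reduction) yields pivots -26, 60/13, 32/15, 1/2.
Counting signs: 3 positive, 1 negative.
Hence Q is indefinite.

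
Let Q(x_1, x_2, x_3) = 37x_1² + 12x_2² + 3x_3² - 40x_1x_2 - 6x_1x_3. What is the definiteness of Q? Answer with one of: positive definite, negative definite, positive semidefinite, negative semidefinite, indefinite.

The associated matrix is A = [[37, -20, -3], [-20, 12, 0], [-3, 0, 3]].
Congruent diagonalization of A (simultaneous row and column reduction) yields pivots 37, 44/37, 6/11.
Counting signs: 3 positive.
Hence Q is positive definite.

positive definite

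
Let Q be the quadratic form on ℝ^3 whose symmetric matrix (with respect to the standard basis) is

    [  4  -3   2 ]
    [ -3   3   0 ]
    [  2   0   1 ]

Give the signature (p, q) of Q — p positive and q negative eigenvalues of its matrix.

(2, 1)

Row-reducing A symmetrically gives the diagonal entries 4, 3/4, -3.
So there are 2 positive, 1 negative pivots.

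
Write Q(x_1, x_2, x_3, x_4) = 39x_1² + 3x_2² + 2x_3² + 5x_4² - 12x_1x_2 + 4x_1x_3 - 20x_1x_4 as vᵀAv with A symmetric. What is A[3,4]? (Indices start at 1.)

0

The coefficient of x_3·x_4 in Q is 0. For a symmetric A this equals A[3,4] + A[4,3] = 2·A[3,4].
So A[3,4] = 0/2 = 0.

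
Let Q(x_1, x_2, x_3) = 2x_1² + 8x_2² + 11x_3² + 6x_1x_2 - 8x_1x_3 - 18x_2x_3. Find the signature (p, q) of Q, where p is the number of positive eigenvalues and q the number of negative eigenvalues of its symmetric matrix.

The associated matrix is A = [[2, 3, -4], [3, 8, -9], [-4, -9, 11]].
Symmetric row and column elimination reduces A to a congruent diagonal form with pivots 2, 7/2, 3/7.
So there are 3 positive pivots.

(3, 0)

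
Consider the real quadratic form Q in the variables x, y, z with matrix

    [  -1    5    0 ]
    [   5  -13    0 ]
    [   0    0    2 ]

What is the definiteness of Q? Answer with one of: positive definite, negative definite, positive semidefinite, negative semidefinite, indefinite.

indefinite

Congruent diagonalization of A (simultaneous row and column reduction) yields pivots -1, 12, 2.
So there are 2 positive, 1 negative pivots.
Hence Q is indefinite.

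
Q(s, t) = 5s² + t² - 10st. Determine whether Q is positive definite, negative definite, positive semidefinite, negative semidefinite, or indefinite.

indefinite

Write A = [[5, -5], [-5, 1]].
Row-reducing A symmetrically gives the diagonal entries 5, -4.
That gives 1 positive, 1 negative pivots.
Hence Q is indefinite.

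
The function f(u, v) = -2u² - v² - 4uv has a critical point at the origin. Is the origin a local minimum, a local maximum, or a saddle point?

saddle point

The Hessian at the origin is H = [[-4, -4], [-4, -2]].
det H = -4·-2 − (-4)² = -8 < 0, so H is indefinite.
Therefore the origin is a saddle point.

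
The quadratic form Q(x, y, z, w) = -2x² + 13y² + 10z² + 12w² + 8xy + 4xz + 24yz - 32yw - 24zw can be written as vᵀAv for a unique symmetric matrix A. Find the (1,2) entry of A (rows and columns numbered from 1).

The coefficient of x·y in Q is 8. For a symmetric A this equals A[1,2] + A[2,1] = 2·A[1,2].
So A[1,2] = 8/2 = 4.

4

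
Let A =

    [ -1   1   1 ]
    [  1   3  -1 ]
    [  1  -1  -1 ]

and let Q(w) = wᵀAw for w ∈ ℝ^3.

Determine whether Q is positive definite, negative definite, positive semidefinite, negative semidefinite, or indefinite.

indefinite

Applying the same elementary operations to the rows and columns of A produces a congruent diagonal matrix with entries -1, 4, 0.
So there are 1 positive, 1 negative, 1 zero pivots.
Hence Q is indefinite.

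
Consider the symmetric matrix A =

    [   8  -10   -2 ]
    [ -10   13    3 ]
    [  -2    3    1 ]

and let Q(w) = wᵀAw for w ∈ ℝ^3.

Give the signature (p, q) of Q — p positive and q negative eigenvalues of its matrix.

(2, 0)

Symmetric row and column elimination reduces A to a congruent diagonal form with pivots 8, 1/2, 0.
So there are 2 positive, 1 zero pivots.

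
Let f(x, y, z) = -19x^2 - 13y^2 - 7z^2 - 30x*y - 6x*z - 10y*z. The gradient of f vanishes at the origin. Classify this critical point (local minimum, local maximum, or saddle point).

The Hessian at the origin is H = [[-38, -30, -6], [-30, -26, -10], [-6, -10, -14]].
Symmetric row and column elimination reduces H to a congruent diagonal form with pivots -38, -44/19, -12/11.
Counting signs: 3 negative.
H is negative definite, so the origin is a strict local maximum.

local maximum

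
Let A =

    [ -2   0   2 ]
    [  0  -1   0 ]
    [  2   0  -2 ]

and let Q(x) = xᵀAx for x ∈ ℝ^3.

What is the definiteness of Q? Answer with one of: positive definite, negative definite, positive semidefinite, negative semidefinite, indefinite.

Symmetric row and column elimination reduces A to a congruent diagonal form with pivots -2, -1, 0.
So there are 2 negative, 1 zero pivots.
Hence Q is negative semidefinite.

negative semidefinite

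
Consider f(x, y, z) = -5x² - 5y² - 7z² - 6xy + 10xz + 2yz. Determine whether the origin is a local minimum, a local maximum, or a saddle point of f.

local maximum

The Hessian at the origin is H = [[-10, -6, 10], [-6, -10, 2], [10, 2, -14]].
Row-reducing H symmetrically gives the diagonal entries -10, -32/5, -3/2.
That gives 3 negative pivots.
H is negative definite, so the origin is a strict local maximum.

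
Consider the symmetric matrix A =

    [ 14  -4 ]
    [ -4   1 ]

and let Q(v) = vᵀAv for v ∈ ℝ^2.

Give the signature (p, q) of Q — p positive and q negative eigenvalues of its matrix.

(1, 1)

Symmetric row and column elimination reduces A to a congruent diagonal form with pivots 14, -1/7.
That gives 1 positive, 1 negative pivots.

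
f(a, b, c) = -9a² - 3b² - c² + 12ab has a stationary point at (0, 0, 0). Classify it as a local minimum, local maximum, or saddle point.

saddle point

The Hessian at the origin is H = [[-18, 12, 0], [12, -6, 0], [0, 0, -2]].
Applying the same elementary operations to the rows and columns of H produces a congruent diagonal matrix with entries -18, 2, -2.
That gives 1 positive, 2 negative pivots.
H is indefinite, so the origin is a saddle point.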